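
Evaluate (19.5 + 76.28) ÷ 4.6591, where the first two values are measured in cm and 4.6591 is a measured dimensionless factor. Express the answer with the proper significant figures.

20.6 cm

19.5 cm + 76.28 cm = 95.78 cm; the sum is limited to 1 decimal place (3 s.f.).
Carrying full precision, 95.78 ÷ 4.6591 = 20.5576184242… cm; 4.6591 has 5 s.f., so the result keeps min(3, 5) = 3 s.f.
Rounded to 3 significant figures: 20.6 cm.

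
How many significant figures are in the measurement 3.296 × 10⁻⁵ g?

3.296 × 10⁻⁵: in scientific notation every digit of the coefficient is significant.

4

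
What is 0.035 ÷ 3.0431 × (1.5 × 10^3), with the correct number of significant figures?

0.035 ÷ 3.0431 × (1.5 × 10^3) = 17.2521441951…
Multiplication/division keeps the fewest significant figures: 0.035 → 2 s.f., 3.0431 → 5 s.f., 1.5 × 10^3 → 2 s.f.; limit is 2.
Rounded to 2 significant figures: 17.

17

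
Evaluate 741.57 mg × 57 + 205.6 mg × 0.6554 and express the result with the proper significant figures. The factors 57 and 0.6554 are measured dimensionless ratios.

4.2 × 10^4 mg

741.57 × 57 = 42269.49 → 4.2 × 10^4 mg (2 s.f., last digit at the 10^3 place).
205.6 × 0.6554 = 134.75024 → 134.8 mg (4 s.f., last digit at the 10^-1 place).
Sum: 42404.24024 mg; keep the coarser place, 10^3.
Result: 4.2 × 10^4 mg.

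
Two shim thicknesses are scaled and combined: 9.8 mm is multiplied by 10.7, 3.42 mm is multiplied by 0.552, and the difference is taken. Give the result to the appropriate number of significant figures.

1.0 × 10^2 mm

9.8 × 10.7 = 104.86 → 1.0 × 10^2 mm (2 s.f., last digit at the 10^1 place).
3.42 × 0.552 = 1.88784 → 1.89 mm (3 s.f., last digit at the 10^-2 place).
Difference: 102.97216 mm; keep the coarser place, 10^1.
Result: 1.0 × 10^2 mm.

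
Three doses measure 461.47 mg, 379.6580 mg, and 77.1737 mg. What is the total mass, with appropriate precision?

918.30 mg

461.47 mg + 379.6580 mg + 77.1737 mg = 918.3017 mg.
Addition/subtraction keeps the fewest decimal places: 461.47 → 2 decimal places, 379.6580 → 4 decimal places, 77.1737 → 4 decimal places; limit is 2.
Rounded to 2 decimal places: 918.30 mg.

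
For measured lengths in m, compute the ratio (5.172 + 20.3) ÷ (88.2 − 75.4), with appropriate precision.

1.99

5.172 + 20.3 = 25.472, limited to 1 d.p. → 3 s.f.; 88.2 − 75.4 = 12.8, limited to 1 d.p. → 3 s.f.
Carrying full precision, 25.472 ÷ 12.8 = 1.99; keep min(3, 3) = 3 s.f.
Rounded to 3 significant figures: 1.99.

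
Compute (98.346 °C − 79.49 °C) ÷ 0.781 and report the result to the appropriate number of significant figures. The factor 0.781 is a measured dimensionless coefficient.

24.1 °C

98.346 °C − 79.49 °C = 18.856 °C; the difference is limited to 2 decimal places (4 s.f.).
Carrying full precision, 18.856 ÷ 0.781 = 24.1434058899… °C; 0.781 has 3 s.f., so the result keeps min(4, 3) = 3 s.f.
Rounded to 3 significant figures: 24.1 °C.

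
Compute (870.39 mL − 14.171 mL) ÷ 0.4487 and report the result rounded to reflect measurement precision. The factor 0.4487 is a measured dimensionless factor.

1908 mL

870.39 mL − 14.171 mL = 856.219 mL; the difference is limited to 2 decimal places (5 s.f.).
Carrying full precision, 856.219 ÷ 0.4487 = 1908.22152886… mL; 0.4487 has 4 s.f., so the result keeps min(5, 4) = 4 s.f.
Rounded to 4 significant figures: 1908 mL.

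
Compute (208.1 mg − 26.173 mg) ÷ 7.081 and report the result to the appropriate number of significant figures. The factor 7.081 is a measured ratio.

25.69 mg

208.1 mg − 26.173 mg = 181.927 mg; the difference is limited to 1 decimal place (4 s.f.).
Carrying full precision, 181.927 ÷ 7.081 = 25.6922751024… mg; 7.081 has 4 s.f., so the result keeps min(4, 4) = 4 s.f.
Rounded to 4 significant figures: 25.69 mg.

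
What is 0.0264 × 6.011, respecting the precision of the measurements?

0.159

0.0264 × 6.011 = 0.1586904
Multiplication/division keeps the fewest significant figures: 0.0264 → 3 s.f., 6.011 → 4 s.f.; limit is 3.
Rounded to 3 significant figures: 0.159.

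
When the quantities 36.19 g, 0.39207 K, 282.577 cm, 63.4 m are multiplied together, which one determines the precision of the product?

36.19 g → 4 s.f.; 0.39207 K → 5 s.f.; 282.577 cm → 6 s.f.; 63.4 m → 3 s.f.
The fewest is 3 significant figures, from 63.4 m.

63.4 m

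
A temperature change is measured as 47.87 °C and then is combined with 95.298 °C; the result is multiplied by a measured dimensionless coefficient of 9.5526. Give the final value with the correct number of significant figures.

1367.6 °C

47.87 °C + 95.298 °C = 143.168 °C; the sum is limited to 2 decimal places (5 s.f.).
Carrying full precision, 143.168 × 9.5526 = 1367.6266368 °C; 9.5526 has 5 s.f., so the result keeps min(5, 5) = 5 s.f.
Rounded to 5 significant figures: 1367.6 °C.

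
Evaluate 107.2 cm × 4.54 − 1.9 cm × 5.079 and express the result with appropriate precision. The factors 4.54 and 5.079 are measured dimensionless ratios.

107.2 × 4.54 = 486.688 → 487 cm (3 s.f., last digit at the 10^0 place).
1.9 × 5.079 = 9.6501 → 9.7 cm (2 s.f., last digit at the 10^-1 place).
Difference: 477.0379 cm; keep the coarser place, 10^0.
Result: 477 cm.

477 cm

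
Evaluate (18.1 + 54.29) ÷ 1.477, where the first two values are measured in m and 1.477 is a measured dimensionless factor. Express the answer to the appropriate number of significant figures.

49.0 m

18.1 m + 54.29 m = 72.39 m; the sum is limited to 1 decimal place (3 s.f.).
Carrying full precision, 72.39 ÷ 1.477 = 49.0115098172… m; 1.477 has 4 s.f., so the result keeps min(3, 4) = 3 s.f.
Rounded to 3 significant figures: 49.0 m.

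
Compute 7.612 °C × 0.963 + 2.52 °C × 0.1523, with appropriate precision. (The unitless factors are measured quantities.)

7.612 × 0.963 = 7.330356 → 7.33 °C (3 s.f., last digit at the 10^-2 place).
2.52 × 0.1523 = 0.383796 → 0.384 °C (3 s.f., last digit at the 10^-3 place).
Sum: 7.714152 °C; keep the coarser place, 10^-2.
Result: 7.71 °C.

7.71 °C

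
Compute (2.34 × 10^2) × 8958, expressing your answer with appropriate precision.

(2.34 × 10^2) × 8958 = 2096172
Multiplication/division keeps the fewest significant figures: 2.34 × 10^2 → 3 s.f., 8958 → 4 s.f.; limit is 3.
Rounded to 3 significant figures: 2.10 × 10^6.

2.10 × 10^6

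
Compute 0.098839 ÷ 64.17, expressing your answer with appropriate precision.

0.098839 ÷ 64.17 = 0.00154026803802…
Multiplication/division keeps the fewest significant figures: 0.098839 → 5 s.f., 64.17 → 4 s.f.; limit is 4.
Rounded to 4 significant figures: 0.001540.

0.001540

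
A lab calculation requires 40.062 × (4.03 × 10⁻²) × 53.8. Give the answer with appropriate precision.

40.062 × (4.03 × 10⁻²) × 53.8 = 86.86002468
Multiplication/division keeps the fewest significant figures: 40.062 → 5 s.f., 4.03 × 10⁻² → 3 s.f., 53.8 → 3 s.f.; limit is 3.
Rounded to 3 significant figures: 86.9.

86.9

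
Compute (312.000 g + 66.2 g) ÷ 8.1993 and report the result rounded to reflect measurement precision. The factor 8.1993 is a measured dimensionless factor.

46.13 g

312.000 g + 66.2 g = 378.200 g; the sum is limited to 1 decimal place (4 s.f.).
Carrying full precision, 378.200 ÷ 8.1993 = 46.1258887954… g; 8.1993 has 5 s.f., so the result keeps min(4, 5) = 4 s.f.
Rounded to 4 significant figures: 46.13 g.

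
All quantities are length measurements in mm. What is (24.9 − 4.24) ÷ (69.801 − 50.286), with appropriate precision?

24.9 − 4.24 = 20.66, limited to 1 d.p. → 3 s.f.; 69.801 − 50.286 = 19.515, limited to 3 d.p. → 5 s.f.
Carrying full precision, 20.66 ÷ 19.515 = 1.05867281578…; keep min(3, 5) = 3 s.f.
Rounded to 3 significant figures: 1.06.

1.06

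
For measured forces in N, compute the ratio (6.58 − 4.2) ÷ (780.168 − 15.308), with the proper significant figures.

6.58 − 4.2 = 2.38, limited to 1 d.p. → 2 s.f.; 780.168 − 15.308 = 764.860, limited to 3 d.p. → 6 s.f.
Carrying full precision, 2.38 ÷ 764.860 = 0.00311168056899…; keep min(2, 6) = 2 s.f.
Rounded to 2 significant figures: 0.0031.

0.0031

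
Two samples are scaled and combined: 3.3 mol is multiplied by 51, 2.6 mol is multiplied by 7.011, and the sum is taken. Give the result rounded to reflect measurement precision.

1.9 × 10² mol

3.3 × 51 = 168.3 → 1.7 × 10² mol (2 s.f., last digit at the 10^1 place).
2.6 × 7.011 = 18.2286 → 18 mol (2 s.f., last digit at the 10^0 place).
Sum: 186.5286 mol; keep the coarser place, 10^1.
Result: 1.9 × 10² mol.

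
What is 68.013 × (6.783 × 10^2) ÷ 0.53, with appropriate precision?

68.013 × (6.783 × 10^2) ÷ 0.53 = 87043.8073585…
Multiplication/division keeps the fewest significant figures: 68.013 → 5 s.f., 6.783 × 10^2 → 4 s.f., 0.53 → 2 s.f.; limit is 2.
Rounded to 2 significant figures: 8.7 × 10^4.

8.7 × 10^4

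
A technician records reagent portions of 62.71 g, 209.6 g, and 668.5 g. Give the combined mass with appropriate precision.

940.8 g

62.71 g + 209.6 g + 668.5 g = 940.81 g.
Addition/subtraction keeps the fewest decimal places: 62.71 → 2 decimal places, 209.6 → 1 decimal place, 668.5 → 1 decimal place; limit is 1.
Rounded to 1 decimal place: 940.8 g.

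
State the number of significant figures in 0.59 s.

0.59: leading zeros are not significant.

2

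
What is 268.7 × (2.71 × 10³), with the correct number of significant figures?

7.28 × 10⁵

268.7 × (2.71 × 10³) = 728177
Multiplication/division keeps the fewest significant figures: 268.7 → 4 s.f., 2.71 × 10³ → 3 s.f.; limit is 3.
Rounded to 3 significant figures: 7.28 × 10⁵.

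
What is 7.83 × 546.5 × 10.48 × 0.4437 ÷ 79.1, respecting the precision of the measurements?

252

7.83 × 546.5 × 10.48 × 0.4437 ÷ 79.1 = 251.551062601…
Multiplication/division keeps the fewest significant figures: 7.83 → 3 s.f., 546.5 → 4 s.f., 10.48 → 4 s.f., 0.4437 → 4 s.f., 79.1 → 3 s.f.; limit is 3.
Rounded to 3 significant figures: 252.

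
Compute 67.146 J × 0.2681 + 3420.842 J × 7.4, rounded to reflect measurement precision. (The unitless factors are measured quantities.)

67.146 × 0.2681 = 18.0018426 → 18.00 J (4 s.f., last digit at the 10^-2 place).
3420.842 × 7.4 = 25314.2308 → 2.5 × 10^4 J (2 s.f., last digit at the 10^3 place).
Sum: 25332.2326426 J; keep the coarser place, 10^3.
Result: 2.5 × 10^4 J.

2.5 × 10^4 J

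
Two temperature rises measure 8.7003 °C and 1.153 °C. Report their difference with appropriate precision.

7.547 °C

8.7003 °C − 1.153 °C = 7.5473 °C.
Addition/subtraction keeps the fewest decimal places: 8.7003 → 4 decimal places, 1.153 → 3 decimal places; limit is 3.
Rounded to 3 decimal places: 7.547 °C.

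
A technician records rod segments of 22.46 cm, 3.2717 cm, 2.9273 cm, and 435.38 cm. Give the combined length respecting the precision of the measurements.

22.46 cm + 3.2717 cm + 2.9273 cm + 435.38 cm = 464.0390 cm.
Addition/subtraction keeps the fewest decimal places: 22.46 → 2 decimal places, 3.2717 → 4 decimal places, 2.9273 → 4 decimal places, 435.38 → 2 decimal places; limit is 2.
Rounded to 2 decimal places: 464.04 cm.

464.04 cm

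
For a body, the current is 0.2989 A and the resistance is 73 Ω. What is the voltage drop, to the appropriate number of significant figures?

22 V

voltage drop = 0.2989 A × 73 Ω = 21.8197 V.
0.2989 has 4 significant figures; 73 has 2.
Division/multiplication keeps the fewest: 2 significant figures.
Rounded: 22 V.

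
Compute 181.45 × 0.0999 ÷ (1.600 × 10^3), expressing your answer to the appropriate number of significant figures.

181.45 × 0.0999 ÷ (1.600 × 10^3) = 0.011329284375
Multiplication/division keeps the fewest significant figures: 181.45 → 5 s.f., 0.0999 → 3 s.f., 1.600 × 10^3 → 4 s.f.; limit is 3.
Rounded to 3 significant figures: 1.13 × 10^-2.

1.13 × 10^-2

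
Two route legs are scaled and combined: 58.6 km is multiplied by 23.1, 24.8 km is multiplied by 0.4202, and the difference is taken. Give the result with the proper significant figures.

1.34 × 10^3 km

58.6 × 23.1 = 1353.66 → 1.35 × 10^3 km (3 s.f., last digit at the 10^1 place).
24.8 × 0.4202 = 10.42096 → 10.4 km (3 s.f., last digit at the 10^-1 place).
Difference: 1343.23904 km; keep the coarser place, 10^1.
Result: 1.34 × 10^3 km.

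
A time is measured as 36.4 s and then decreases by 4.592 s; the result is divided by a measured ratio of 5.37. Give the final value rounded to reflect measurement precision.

36.4 s − 4.592 s = 31.808 s; the difference is limited to 1 decimal place (3 s.f.).
Carrying full precision, 31.808 ÷ 5.37 = 5.92327746741… s; 5.37 has 3 s.f., so the result keeps min(3, 3) = 3 s.f.
Rounded to 3 significant figures: 5.92 s.

5.92 s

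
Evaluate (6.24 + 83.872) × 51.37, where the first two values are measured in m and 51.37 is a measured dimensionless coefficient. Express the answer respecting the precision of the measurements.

6.24 m + 83.872 m = 90.112 m; the sum is limited to 2 decimal places (4 s.f.).
Carrying full precision, 90.112 × 51.37 = 4629.05344 m; 51.37 has 4 s.f., so the result keeps min(4, 4) = 4 s.f.
Rounded to 4 significant figures: 4.629 × 10³ m.

4.629 × 10³ m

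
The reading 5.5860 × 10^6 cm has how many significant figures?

5

5.5860 × 10^6: in scientific notation every digit of the coefficient is significant.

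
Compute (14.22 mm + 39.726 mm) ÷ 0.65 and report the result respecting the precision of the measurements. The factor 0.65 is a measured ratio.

83 mm

14.22 mm + 39.726 mm = 53.946 mm; the sum is limited to 2 decimal places (4 s.f.).
Carrying full precision, 53.946 ÷ 0.65 = 82.9938461538… mm; 0.65 has 2 s.f., so the result keeps min(4, 2) = 2 s.f.
Rounded to 2 significant figures: 83 mm.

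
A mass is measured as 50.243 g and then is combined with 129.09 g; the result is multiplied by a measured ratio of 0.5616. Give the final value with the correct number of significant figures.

100.7 g

50.243 g + 129.09 g = 179.333 g; the sum is limited to 2 decimal places (5 s.f.).
Carrying full precision, 179.333 × 0.5616 = 100.7134128 g; 0.5616 has 4 s.f., so the result keeps min(5, 4) = 4 s.f.
Rounded to 4 significant figures: 100.7 g.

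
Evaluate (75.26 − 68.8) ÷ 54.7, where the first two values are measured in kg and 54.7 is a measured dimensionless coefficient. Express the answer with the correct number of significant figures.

75.26 kg − 68.8 kg = 6.46 kg; the difference is limited to 1 decimal place (2 s.f.).
Carrying full precision, 6.46 ÷ 54.7 = 0.118098720293… kg; 54.7 has 3 s.f., so the result keeps min(2, 3) = 2 s.f.
Rounded to 2 significant figures: 0.12 kg.

0.12 kg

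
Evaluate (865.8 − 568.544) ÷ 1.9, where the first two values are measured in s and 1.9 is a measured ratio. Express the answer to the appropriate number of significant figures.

1.6 × 10^2 s

865.8 s − 568.544 s = 297.256 s; the difference is limited to 1 decimal place (4 s.f.).
Carrying full precision, 297.256 ÷ 1.9 = 156.450526316… s; 1.9 has 2 s.f., so the result keeps min(4, 2) = 2 s.f.
Rounded to 2 significant figures: 1.6 × 10^2 s.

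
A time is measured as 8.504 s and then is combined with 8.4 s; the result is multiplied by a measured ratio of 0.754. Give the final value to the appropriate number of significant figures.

8.504 s + 8.4 s = 16.904 s; the sum is limited to 1 decimal place (3 s.f.).
Carrying full precision, 16.904 × 0.754 = 12.745616 s; 0.754 has 3 s.f., so the result keeps min(3, 3) = 3 s.f.
Rounded to 3 significant figures: 12.7 s.

12.7 s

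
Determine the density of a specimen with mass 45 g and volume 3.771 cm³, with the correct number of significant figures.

12 g/cm³

density = 45 g ÷ 3.771 cm³ = 11.9331742243… g/cm³.
45 has 2 significant figures; 3.771 has 4.
Division/multiplication keeps the fewest: 2 significant figures.
Rounded: 12 g/cm³.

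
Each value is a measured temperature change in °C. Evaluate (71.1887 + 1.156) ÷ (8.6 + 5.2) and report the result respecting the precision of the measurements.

5.24

71.1887 + 1.156 = 72.3447, limited to 3 d.p. → 5 s.f.; 8.6 + 5.2 = 13.8, limited to 1 d.p. → 3 s.f.
Carrying full precision, 72.3447 ÷ 13.8 = 5.24236956522…; keep min(5, 3) = 3 s.f.
Rounded to 3 significant figures: 5.24.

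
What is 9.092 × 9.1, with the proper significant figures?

9.092 × 9.1 = 82.7372
Multiplication/division keeps the fewest significant figures: 9.092 → 4 s.f., 9.1 → 2 s.f.; limit is 2.
Rounded to 2 significant figures: 83.

83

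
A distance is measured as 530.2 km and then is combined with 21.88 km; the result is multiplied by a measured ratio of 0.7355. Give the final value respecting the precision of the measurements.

4.061 × 10^2 km

530.2 km + 21.88 km = 552.08 km; the sum is limited to 1 decimal place (4 s.f.).
Carrying full precision, 552.08 × 0.7355 = 406.05484 km; 0.7355 has 4 s.f., so the result keeps min(4, 4) = 4 s.f.
Rounded to 4 significant figures: 4.061 × 10^2 km.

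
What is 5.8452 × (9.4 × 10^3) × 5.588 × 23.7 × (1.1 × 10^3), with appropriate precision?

5.8452 × (9.4 × 10^3) × 5.588 × 23.7 × (1.1 × 10^3) = 8.0043239647 × 10^9…
Multiplication/division keeps the fewest significant figures: 5.8452 → 5 s.f., 9.4 × 10^3 → 2 s.f., 5.588 → 4 s.f., 23.7 → 3 s.f., 1.1 × 10^3 → 2 s.f.; limit is 2.
Rounded to 2 significant figures: 8.0 × 10^9.

8.0 × 10^9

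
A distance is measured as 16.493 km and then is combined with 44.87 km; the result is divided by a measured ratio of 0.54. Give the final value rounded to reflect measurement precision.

16.493 km + 44.87 km = 61.363 km; the sum is limited to 2 decimal places (4 s.f.).
Carrying full precision, 61.363 ÷ 0.54 = 113.635185185… km; 0.54 has 2 s.f., so the result keeps min(4, 2) = 2 s.f.
Rounded to 2 significant figures: 1.1 × 10² km.

1.1 × 10² km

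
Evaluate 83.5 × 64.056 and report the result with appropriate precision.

5.35 × 10^3

83.5 × 64.056 = 5348.676
Multiplication/division keeps the fewest significant figures: 83.5 → 3 s.f., 64.056 → 5 s.f.; limit is 3.
Rounded to 3 significant figures: 5.35 × 10^3.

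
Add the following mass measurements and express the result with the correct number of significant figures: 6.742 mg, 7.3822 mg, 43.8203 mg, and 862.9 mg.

920.8 mg

6.742 mg + 7.3822 mg + 43.8203 mg + 862.9 mg = 920.8445 mg.
Addition/subtraction keeps the fewest decimal places: 6.742 → 3 decimal places, 7.3822 → 4 decimal places, 43.8203 → 4 decimal places, 862.9 → 1 decimal place; limit is 1.
Rounded to 1 decimal place: 920.8 mg.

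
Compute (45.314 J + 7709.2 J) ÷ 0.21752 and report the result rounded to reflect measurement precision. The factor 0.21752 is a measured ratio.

45.314 J + 7709.2 J = 7754.514 J; the sum is limited to 1 decimal place (5 s.f.).
Carrying full precision, 7754.514 ÷ 0.21752 = 35649.6598014… J; 0.21752 has 5 s.f., so the result keeps min(5, 5) = 5 s.f.
Rounded to 5 significant figures: 3.5650 × 10⁴ J.

3.5650 × 10⁴ J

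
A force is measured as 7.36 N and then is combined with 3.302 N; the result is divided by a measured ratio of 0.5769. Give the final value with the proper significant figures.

7.36 N + 3.302 N = 10.662 N; the sum is limited to 2 decimal places (4 s.f.).
Carrying full precision, 10.662 ÷ 0.5769 = 18.4815392616… N; 0.5769 has 4 s.f., so the result keeps min(4, 4) = 4 s.f.
Rounded to 4 significant figures: 18.48 N.

18.48 N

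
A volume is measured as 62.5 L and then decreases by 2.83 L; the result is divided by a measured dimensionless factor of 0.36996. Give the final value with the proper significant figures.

62.5 L − 2.83 L = 59.67 L; the difference is limited to 1 decimal place (3 s.f.).
Carrying full precision, 59.67 ÷ 0.36996 = 161.287706779… L; 0.36996 has 5 s.f., so the result keeps min(3, 5) = 3 s.f.
Rounded to 3 significant figures: 161 L.

161 L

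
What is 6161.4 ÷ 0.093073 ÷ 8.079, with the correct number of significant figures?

8194

6161.4 ÷ 0.093073 ÷ 8.079 = 8194.04007146…
Multiplication/division keeps the fewest significant figures: 6161.4 → 5 s.f., 0.093073 → 5 s.f., 8.079 → 4 s.f.; limit is 4.
Rounded to 4 significant figures: 8194.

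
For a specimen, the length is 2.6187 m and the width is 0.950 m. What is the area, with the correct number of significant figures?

2.49 m²

area = 2.6187 m × 0.950 m = 2.487765 m².
2.6187 has 5 significant figures; 0.950 has 3.
Division/multiplication keeps the fewest: 3 significant figures.
Rounded: 2.49 m².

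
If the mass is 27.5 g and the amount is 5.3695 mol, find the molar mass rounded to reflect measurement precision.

molar mass = 27.5 g ÷ 5.3695 mol = 5.12151969457… g/mol.
27.5 has 3 significant figures; 5.3695 has 5.
Division/multiplication keeps the fewest: 3 significant figures.
Rounded: 5.12 g/mol.

5.12 g/mol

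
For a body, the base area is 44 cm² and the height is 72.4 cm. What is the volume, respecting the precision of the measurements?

volume = 44 cm² × 72.4 cm = 3185.6 cm³.
44 has 2 significant figures; 72.4 has 3.
Division/multiplication keeps the fewest: 2 significant figures.
Rounded: 3.2 × 10^3 cm³.

3.2 × 10^3 cm³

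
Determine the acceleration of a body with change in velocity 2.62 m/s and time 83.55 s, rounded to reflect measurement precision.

0.0314 m/s²

acceleration = 2.62 m/s ÷ 83.55 s = 0.0313584679832… m/s².
2.62 has 3 significant figures; 83.55 has 4.
Division/multiplication keeps the fewest: 3 significant figures.
Rounded: 0.0314 m/s².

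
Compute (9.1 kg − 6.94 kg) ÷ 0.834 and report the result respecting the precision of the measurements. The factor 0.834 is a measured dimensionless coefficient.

2.6 kg

9.1 kg − 6.94 kg = 2.16 kg; the difference is limited to 1 decimal place (2 s.f.).
Carrying full precision, 2.16 ÷ 0.834 = 2.58992805755… kg; 0.834 has 3 s.f., so the result keeps min(2, 3) = 2 s.f.
Rounded to 2 significant figures: 2.6 kg.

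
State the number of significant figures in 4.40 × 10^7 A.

4.40 × 10^7: in scientific notation every digit of the coefficient is significant.

3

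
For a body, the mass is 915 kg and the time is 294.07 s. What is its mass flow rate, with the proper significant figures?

3.11 kg/s

mass flow rate = 915 kg ÷ 294.07 s = 3.11150406366… kg/s.
915 has 3 significant figures; 294.07 has 5.
Division/multiplication keeps the fewest: 3 significant figures.
Rounded: 3.11 kg/s.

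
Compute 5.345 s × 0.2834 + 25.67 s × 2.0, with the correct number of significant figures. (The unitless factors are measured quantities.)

53 s

5.345 × 0.2834 = 1.514773 → 1.515 s (4 s.f., last digit at the 10^-3 place).
25.67 × 2.0 = 51.34 → 51 s (2 s.f., last digit at the 10^0 place).
Sum: 52.854773 s; keep the coarser place, 10^0.
Result: 53 s.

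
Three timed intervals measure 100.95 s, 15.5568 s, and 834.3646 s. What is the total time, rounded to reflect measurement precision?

950.87 s

100.95 s + 15.5568 s + 834.3646 s = 950.8714 s.
Addition/subtraction keeps the fewest decimal places: 100.95 → 2 decimal places, 15.5568 → 4 decimal places, 834.3646 → 4 decimal places; limit is 2.
Rounded to 2 decimal places: 950.87 s.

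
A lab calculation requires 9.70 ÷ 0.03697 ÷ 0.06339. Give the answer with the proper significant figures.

9.70 ÷ 0.03697 ÷ 0.06339 = 4139.05818846…
Multiplication/division keeps the fewest significant figures: 9.70 → 3 s.f., 0.03697 → 4 s.f., 0.06339 → 4 s.f.; limit is 3.
Rounded to 3 significant figures: 4.14 × 10³.

4.14 × 10³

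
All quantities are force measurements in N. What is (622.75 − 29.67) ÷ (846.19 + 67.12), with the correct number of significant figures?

0.64937

622.75 − 29.67 = 593.08, limited to 2 d.p. → 5 s.f.; 846.19 + 67.12 = 913.31, limited to 2 d.p. → 5 s.f.
Carrying full precision, 593.08 ÷ 913.31 = 0.649374254087…; keep min(5, 5) = 5 s.f.
Rounded to 5 significant figures: 0.64937.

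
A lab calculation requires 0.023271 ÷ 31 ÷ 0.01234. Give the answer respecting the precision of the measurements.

6.1 × 10^-2

0.023271 ÷ 31 ÷ 0.01234 = 0.0608328540806…
Multiplication/division keeps the fewest significant figures: 0.023271 → 5 s.f., 31 → 2 s.f., 0.01234 → 4 s.f.; limit is 2.
Rounded to 2 significant figures: 6.1 × 10^-2.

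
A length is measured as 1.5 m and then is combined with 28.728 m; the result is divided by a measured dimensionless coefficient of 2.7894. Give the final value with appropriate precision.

1.5 m + 28.728 m = 30.228 m; the sum is limited to 1 decimal place (3 s.f.).
Carrying full precision, 30.228 ÷ 2.7894 = 10.8367390837… m; 2.7894 has 5 s.f., so the result keeps min(3, 5) = 3 s.f.
Rounded to 3 significant figures: 10.8 m.

10.8 m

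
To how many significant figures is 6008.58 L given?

6008.58: zeros between nonzero digits are significant.

6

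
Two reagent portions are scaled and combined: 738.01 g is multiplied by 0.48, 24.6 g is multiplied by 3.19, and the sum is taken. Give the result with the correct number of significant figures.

4.3 × 10² g

738.01 × 0.48 = 354.2448 → 3.5 × 10² g (2 s.f., last digit at the 10^1 place).
24.6 × 3.19 = 78.474 → 78.5 g (3 s.f., last digit at the 10^-1 place).
Sum: 432.7188 g; keep the coarser place, 10^1.
Result: 4.3 × 10² g.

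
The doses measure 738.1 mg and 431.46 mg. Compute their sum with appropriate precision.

738.1 mg + 431.46 mg = 1169.56 mg.
Addition/subtraction keeps the fewest decimal places: 738.1 → 1 decimal place, 431.46 → 2 decimal places; limit is 1.
Rounded to 1 decimal place: 1169.6 mg.

1169.6 mg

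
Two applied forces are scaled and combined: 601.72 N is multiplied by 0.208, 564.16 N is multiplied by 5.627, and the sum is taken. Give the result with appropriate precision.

601.72 × 0.208 = 125.15776 → 125 N (3 s.f., last digit at the 10^0 place).
564.16 × 5.627 = 3174.52832 → 3.175 × 10³ N (4 s.f., last digit at the 10^0 place).
Sum: 3299.68608 N; keep the coarser place, 10^0.
Result: 3.300 × 10³ N.

3.300 × 10³ N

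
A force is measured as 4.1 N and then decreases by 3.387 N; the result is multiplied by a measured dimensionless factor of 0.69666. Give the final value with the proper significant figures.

5 × 10^-1 N

4.1 N − 3.387 N = 0.713 N; the difference is limited to 1 decimal place (1 s.f.).
Carrying full precision, 0.713 × 0.69666 = 0.49671858 N; 0.69666 has 5 s.f., so the result keeps min(1, 5) = 1 s.f.
Rounded to 1 significant figure: 5 × 10^-1 N.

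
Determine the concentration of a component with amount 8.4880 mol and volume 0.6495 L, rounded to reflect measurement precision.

13.07 mol/L

concentration = 8.4880 mol ÷ 0.6495 L = 13.0685142417… mol/L.
8.4880 has 5 significant figures; 0.6495 has 4.
Division/multiplication keeps the fewest: 4 significant figures.
Rounded: 13.07 mol/L.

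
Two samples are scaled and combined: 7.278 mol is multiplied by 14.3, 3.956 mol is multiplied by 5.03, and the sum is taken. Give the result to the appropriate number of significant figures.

124 mol

7.278 × 14.3 = 104.0754 → 1.04 × 10² mol (3 s.f., last digit at the 10^0 place).
3.956 × 5.03 = 19.89868 → 19.9 mol (3 s.f., last digit at the 10^-1 place).
Sum: 123.97408 mol; keep the coarser place, 10^0.
Result: 124 mol.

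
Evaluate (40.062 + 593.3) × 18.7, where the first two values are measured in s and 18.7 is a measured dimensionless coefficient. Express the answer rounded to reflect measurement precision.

1.18 × 10⁴ s

40.062 s + 593.3 s = 633.362 s; the sum is limited to 1 decimal place (4 s.f.).
Carrying full precision, 633.362 × 18.7 = 11843.8694 s; 18.7 has 3 s.f., so the result keeps min(4, 3) = 3 s.f.
Rounded to 3 significant figures: 1.18 × 10⁴ s.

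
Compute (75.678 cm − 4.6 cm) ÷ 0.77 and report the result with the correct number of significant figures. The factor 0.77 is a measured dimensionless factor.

92 cm

75.678 cm − 4.6 cm = 71.078 cm; the difference is limited to 1 decimal place (3 s.f.).
Carrying full precision, 71.078 ÷ 0.77 = 92.3090909091… cm; 0.77 has 2 s.f., so the result keeps min(3, 2) = 2 s.f.
Rounded to 2 significant figures: 92 cm.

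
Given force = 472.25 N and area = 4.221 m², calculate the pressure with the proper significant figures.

pressure = 472.25 N ÷ 4.221 m² = 111.881070836… Pa.
472.25 has 5 significant figures; 4.221 has 4.
Division/multiplication keeps the fewest: 4 significant figures.
Rounded: 1.119 × 10² Pa.

1.119 × 10² Pa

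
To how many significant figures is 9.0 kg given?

9.0: trailing zeros after a decimal point are significant.

2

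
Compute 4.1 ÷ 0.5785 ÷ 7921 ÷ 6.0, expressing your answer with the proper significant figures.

4.1 ÷ 0.5785 ÷ 7921 ÷ 6.0 = 0.000149124578709…
Multiplication/division keeps the fewest significant figures: 4.1 → 2 s.f., 0.5785 → 4 s.f., 7921 → 4 s.f., 6.0 → 2 s.f.; limit is 2.
Rounded to 2 significant figures: 1.5 × 10^-4.

1.5 × 10^-4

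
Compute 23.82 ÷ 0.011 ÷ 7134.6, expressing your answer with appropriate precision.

23.82 ÷ 0.011 ÷ 7134.6 = 0.303514499125…
Multiplication/division keeps the fewest significant figures: 23.82 → 4 s.f., 0.011 → 2 s.f., 7134.6 → 5 s.f.; limit is 2.
Rounded to 2 significant figures: 0.30.

0.30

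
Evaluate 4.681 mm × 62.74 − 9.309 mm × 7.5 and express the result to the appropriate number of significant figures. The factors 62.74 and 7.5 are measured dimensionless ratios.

4.681 × 62.74 = 293.68594 → 293.7 mm (4 s.f., last digit at the 10^-1 place).
9.309 × 7.5 = 69.8175 → 70. mm (2 s.f., last digit at the 10^0 place).
Difference: 223.86844 mm; keep the coarser place, 10^0.
Result: 224 mm.

224 mm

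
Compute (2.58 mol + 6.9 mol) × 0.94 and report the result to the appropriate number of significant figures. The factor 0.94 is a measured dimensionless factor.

2.58 mol + 6.9 mol = 9.48 mol; the sum is limited to 1 decimal place (2 s.f.).
Carrying full precision, 9.48 × 0.94 = 8.9112 mol; 0.94 has 2 s.f., so the result keeps min(2, 2) = 2 s.f.
Rounded to 2 significant figures: 8.9 mol.

8.9 mol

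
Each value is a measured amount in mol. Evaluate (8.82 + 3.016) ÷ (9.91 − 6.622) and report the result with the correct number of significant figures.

3.60

8.82 + 3.016 = 11.836, limited to 2 d.p. → 4 s.f.; 9.91 − 6.622 = 3.288, limited to 2 d.p. → 3 s.f.
Carrying full precision, 11.836 ÷ 3.288 = 3.599756691…; keep min(4, 3) = 3 s.f.
Rounded to 3 significant figures: 3.60.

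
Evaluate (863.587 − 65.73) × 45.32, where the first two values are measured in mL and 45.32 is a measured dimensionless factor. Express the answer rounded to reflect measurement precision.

863.587 mL − 65.73 mL = 797.857 mL; the difference is limited to 2 decimal places (5 s.f.).
Carrying full precision, 797.857 × 45.32 = 36158.87924 mL; 45.32 has 4 s.f., so the result keeps min(5, 4) = 4 s.f.
Rounded to 4 significant figures: 3.616 × 10⁴ mL.

3.616 × 10⁴ mL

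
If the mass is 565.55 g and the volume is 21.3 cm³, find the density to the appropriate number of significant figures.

26.6 g/cm³

density = 565.55 g ÷ 21.3 cm³ = 26.5516431925… g/cm³.
565.55 has 5 significant figures; 21.3 has 3.
Division/multiplication keeps the fewest: 3 significant figures.
Rounded: 26.6 g/cm³.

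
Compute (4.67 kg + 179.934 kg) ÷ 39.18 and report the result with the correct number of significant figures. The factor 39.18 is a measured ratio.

4.712 kg

4.67 kg + 179.934 kg = 184.604 kg; the sum is limited to 2 decimal places (5 s.f.).
Carrying full precision, 184.604 ÷ 39.18 = 4.71168963757… kg; 39.18 has 4 s.f., so the result keeps min(5, 4) = 4 s.f.
Rounded to 4 significant figures: 4.712 kg.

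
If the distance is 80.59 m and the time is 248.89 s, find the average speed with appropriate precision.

average speed = 80.59 m ÷ 248.89 s = 0.323797661618… m/s.
80.59 has 4 significant figures; 248.89 has 5.
Division/multiplication keeps the fewest: 4 significant figures.
Rounded: 0.3238 m/s.

0.3238 m/s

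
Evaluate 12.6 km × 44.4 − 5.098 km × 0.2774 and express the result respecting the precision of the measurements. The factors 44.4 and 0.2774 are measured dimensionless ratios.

558 km

12.6 × 44.4 = 559.44 → 559 km (3 s.f., last digit at the 10^0 place).
5.098 × 0.2774 = 1.4141852 → 1.414 km (4 s.f., last digit at the 10^-3 place).
Difference: 558.0258148 km; keep the coarser place, 10^0.
Result: 558 km.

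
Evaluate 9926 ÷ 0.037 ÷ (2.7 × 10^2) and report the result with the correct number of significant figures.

9926 ÷ 0.037 ÷ (2.7 × 10^2) = 993.593593594…
Multiplication/division keeps the fewest significant figures: 9926 → 4 s.f., 0.037 → 2 s.f., 2.7 × 10^2 → 2 s.f.; limit is 2.
Rounded to 2 significant figures: 9.9 × 10^2.

9.9 × 10^2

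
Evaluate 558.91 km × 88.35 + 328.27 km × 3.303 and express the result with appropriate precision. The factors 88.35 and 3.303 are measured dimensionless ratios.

5.046 × 10^4 km

558.91 × 88.35 = 49379.6985 → 4.938 × 10^4 km (4 s.f., last digit at the 10^1 place).
328.27 × 3.303 = 1084.27581 → 1084 km (4 s.f., last digit at the 10^0 place).
Sum: 50463.97431 km; keep the coarser place, 10^1.
Result: 5.046 × 10^4 km.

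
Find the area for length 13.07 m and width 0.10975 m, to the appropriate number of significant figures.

area = 13.07 m × 0.10975 m = 1.4344325 m².
13.07 has 4 significant figures; 0.10975 has 5.
Division/multiplication keeps the fewest: 4 significant figures.
Rounded: 1.434 m².

1.434 m²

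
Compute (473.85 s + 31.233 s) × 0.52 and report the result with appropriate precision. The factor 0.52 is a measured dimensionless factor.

473.85 s + 31.233 s = 505.083 s; the sum is limited to 2 decimal places (5 s.f.).
Carrying full precision, 505.083 × 0.52 = 262.64316 s; 0.52 has 2 s.f., so the result keeps min(5, 2) = 2 s.f.
Rounded to 2 significant figures: 2.6 × 10^2 s.

2.6 × 10^2 s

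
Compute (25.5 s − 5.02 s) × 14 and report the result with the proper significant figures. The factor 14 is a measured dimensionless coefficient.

25.5 s − 5.02 s = 20.48 s; the difference is limited to 1 decimal place (3 s.f.).
Carrying full precision, 20.48 × 14 = 286.72 s; 14 has 2 s.f., so the result keeps min(3, 2) = 2 s.f.
Rounded to 2 significant figures: 2.9 × 10^2 s.

2.9 × 10^2 s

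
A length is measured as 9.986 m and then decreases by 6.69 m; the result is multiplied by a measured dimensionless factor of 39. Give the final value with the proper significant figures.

9.986 m − 6.69 m = 3.296 m; the difference is limited to 2 decimal places (3 s.f.).
Carrying full precision, 3.296 × 39 = 128.544 m; 39 has 2 s.f., so the result keeps min(3, 2) = 2 s.f.
Rounded to 2 significant figures: 1.3 × 10² m.

1.3 × 10² m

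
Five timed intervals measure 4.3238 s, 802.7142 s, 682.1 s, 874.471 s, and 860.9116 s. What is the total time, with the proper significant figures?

3224.5 s

4.3238 s + 802.7142 s + 682.1 s + 874.471 s + 860.9116 s = 3224.5206 s.
Addition/subtraction keeps the fewest decimal places: 4.3238 → 4 decimal places, 802.7142 → 4 decimal places, 682.1 → 1 decimal place, 874.471 → 3 decimal places, 860.9116 → 4 decimal places; limit is 1.
Rounded to 1 decimal place: 3224.5 s.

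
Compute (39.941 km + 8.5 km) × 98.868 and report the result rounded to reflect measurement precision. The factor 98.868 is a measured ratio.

39.941 km + 8.5 km = 48.441 km; the sum is limited to 1 decimal place (3 s.f.).
Carrying full precision, 48.441 × 98.868 = 4789.264788 km; 98.868 has 5 s.f., so the result keeps min(3, 5) = 3 s.f.
Rounded to 3 significant figures: 4.79 × 10³ km.

4.79 × 10³ km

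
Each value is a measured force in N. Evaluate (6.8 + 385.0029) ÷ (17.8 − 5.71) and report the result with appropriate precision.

6.8 + 385.0029 = 391.8029, limited to 1 d.p. → 4 s.f.; 17.8 − 5.71 = 12.09, limited to 1 d.p. → 3 s.f.
Carrying full precision, 391.8029 ÷ 12.09 = 32.4071877585…; keep min(4, 3) = 3 s.f.
Rounded to 3 significant figures: 32.4.

32.4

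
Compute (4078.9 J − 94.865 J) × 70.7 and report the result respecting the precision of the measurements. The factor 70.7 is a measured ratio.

2.82 × 10^5 J

4078.9 J − 94.865 J = 3984.035 J; the difference is limited to 1 decimal place (5 s.f.).
Carrying full precision, 3984.035 × 70.7 = 281671.2745 J; 70.7 has 3 s.f., so the result keeps min(5, 3) = 3 s.f.
Rounded to 3 significant figures: 2.82 × 10^5 J.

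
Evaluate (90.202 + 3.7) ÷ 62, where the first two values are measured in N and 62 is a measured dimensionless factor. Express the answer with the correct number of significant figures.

1.5 N

90.202 N + 3.7 N = 93.902 N; the sum is limited to 1 decimal place (3 s.f.).
Carrying full precision, 93.902 ÷ 62 = 1.5145483871… N; 62 has 2 s.f., so the result keeps min(3, 2) = 2 s.f.
Rounded to 2 significant figures: 1.5 N.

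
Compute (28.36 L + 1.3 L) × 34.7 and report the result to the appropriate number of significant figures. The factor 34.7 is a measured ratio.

1.03 × 10^3 L

28.36 L + 1.3 L = 29.66 L; the sum is limited to 1 decimal place (3 s.f.).
Carrying full precision, 29.66 × 34.7 = 1029.202 L; 34.7 has 3 s.f., so the result keeps min(3, 3) = 3 s.f.
Rounded to 3 significant figures: 1.03 × 10^3 L.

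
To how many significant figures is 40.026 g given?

5

40.026: zeros between nonzero digits are significant.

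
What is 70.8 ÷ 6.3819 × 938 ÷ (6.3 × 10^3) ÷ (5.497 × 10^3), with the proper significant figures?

70.8 ÷ 6.3819 × 938 ÷ (6.3 × 10^3) ÷ (5.497 × 10^3) = 0.000300482936529…
Multiplication/division keeps the fewest significant figures: 70.8 → 3 s.f., 6.3819 → 5 s.f., 938 → 3 s.f., 6.3 × 10^3 → 2 s.f., 5.497 × 10^3 → 4 s.f.; limit is 2.
Rounded to 2 significant figures: 3.0 × 10^-4.

3.0 × 10^-4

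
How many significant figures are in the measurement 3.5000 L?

3.5000: trailing zeros after a decimal point are significant.

5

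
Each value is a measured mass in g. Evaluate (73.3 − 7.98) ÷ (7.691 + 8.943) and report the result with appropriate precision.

73.3 − 7.98 = 65.32, limited to 1 d.p. → 3 s.f.; 7.691 + 8.943 = 16.634, limited to 3 d.p. → 5 s.f.
Carrying full precision, 65.32 ÷ 16.634 = 3.92689671757…; keep min(3, 5) = 3 s.f.
Rounded to 3 significant figures: 3.93.

3.93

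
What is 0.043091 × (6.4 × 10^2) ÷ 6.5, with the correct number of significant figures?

0.043091 × (6.4 × 10^2) ÷ 6.5 = 4.24280615385…
Multiplication/division keeps the fewest significant figures: 0.043091 → 5 s.f., 6.4 × 10^2 → 2 s.f., 6.5 → 2 s.f.; limit is 2.
Rounded to 2 significant figures: 4.2.

4.2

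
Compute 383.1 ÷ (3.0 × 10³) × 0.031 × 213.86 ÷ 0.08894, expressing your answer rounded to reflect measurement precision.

9.5

383.1 ÷ (3.0 × 10³) × 0.031 × 213.86 ÷ 0.08894 = 9.51886195188…
Multiplication/division keeps the fewest significant figures: 383.1 → 4 s.f., 3.0 × 10³ → 2 s.f., 0.031 → 2 s.f., 213.86 → 5 s.f., 0.08894 → 4 s.f.; limit is 2.
Rounded to 2 significant figures: 9.5.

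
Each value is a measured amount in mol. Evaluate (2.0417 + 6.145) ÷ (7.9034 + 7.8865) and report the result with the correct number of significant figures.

0.5185

2.0417 + 6.145 = 8.1867, limited to 3 d.p. → 4 s.f.; 7.9034 + 7.8865 = 15.7899, limited to 4 d.p. → 6 s.f.
Carrying full precision, 8.1867 ÷ 15.7899 = 0.518477001121…; keep min(4, 6) = 4 s.f.
Rounded to 4 significant figures: 0.5185.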